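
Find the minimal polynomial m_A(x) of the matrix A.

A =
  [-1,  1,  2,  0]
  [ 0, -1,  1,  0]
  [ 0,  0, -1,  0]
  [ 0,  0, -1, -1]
x^3 + 3*x^2 + 3*x + 1

The characteristic polynomial is χ_A(x) = (x + 1)^4, so the eigenvalues are known. The minimal polynomial is
  m_A(x) = Π_λ (x − λ)^{k_λ}
where k_λ is the size of the *largest* Jordan block for λ (equivalently, the smallest k with (A − λI)^k v = 0 for every generalised eigenvector v of λ).

  λ = -1: largest Jordan block has size 3, contributing (x + 1)^3

So m_A(x) = (x + 1)^3 = x^3 + 3*x^2 + 3*x + 1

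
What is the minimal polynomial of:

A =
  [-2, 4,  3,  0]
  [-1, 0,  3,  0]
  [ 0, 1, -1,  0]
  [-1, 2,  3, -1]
x^3 + 3*x^2 + 3*x + 1

The characteristic polynomial is χ_A(x) = (x + 1)^4, so the eigenvalues are known. The minimal polynomial is
  m_A(x) = Π_λ (x − λ)^{k_λ}
where k_λ is the size of the *largest* Jordan block for λ (equivalently, the smallest k with (A − λI)^k v = 0 for every generalised eigenvector v of λ).

  λ = -1: largest Jordan block has size 3, contributing (x + 1)^3

So m_A(x) = (x + 1)^3 = x^3 + 3*x^2 + 3*x + 1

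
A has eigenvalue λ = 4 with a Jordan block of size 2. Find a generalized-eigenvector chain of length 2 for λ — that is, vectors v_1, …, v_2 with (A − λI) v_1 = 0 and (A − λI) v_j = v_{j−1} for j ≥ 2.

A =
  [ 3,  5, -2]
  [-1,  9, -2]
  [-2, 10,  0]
A Jordan chain for λ = 4 of length 2:
v_1 = (-1, -1, -2)ᵀ
v_2 = (1, 0, 0)ᵀ

Let N = A − (4)·I. We want v_2 with N^2 v_2 = 0 but N^1 v_2 ≠ 0; then v_{j-1} := N · v_j for j = 2, …, 2.

Pick v_2 = (1, 0, 0)ᵀ.
Then v_1 = N · v_2 = (-1, -1, -2)ᵀ.

Sanity check: (A − (4)·I) v_1 = (0, 0, 0)ᵀ = 0. ✓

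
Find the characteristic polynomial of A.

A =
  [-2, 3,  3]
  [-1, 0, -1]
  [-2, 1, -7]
x^3 + 9*x^2 + 24*x + 20

Expanding det(x·I − A) (e.g. by cofactor expansion or by noting that A is similar to its Jordan form J, which has the same characteristic polynomial as A) gives
  χ_A(x) = x^3 + 9*x^2 + 24*x + 20
which factors as (x + 2)^2*(x + 5). The eigenvalues (with algebraic multiplicities) are λ = -5 with multiplicity 1, λ = -2 with multiplicity 2.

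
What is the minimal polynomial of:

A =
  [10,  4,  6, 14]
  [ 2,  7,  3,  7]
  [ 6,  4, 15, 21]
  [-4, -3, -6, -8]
x^3 - 18*x^2 + 108*x - 216

The characteristic polynomial is χ_A(x) = (x - 6)^4, so the eigenvalues are known. The minimal polynomial is
  m_A(x) = Π_λ (x − λ)^{k_λ}
where k_λ is the size of the *largest* Jordan block for λ (equivalently, the smallest k with (A − λI)^k v = 0 for every generalised eigenvector v of λ).

  λ = 6: largest Jordan block has size 3, contributing (x − 6)^3

So m_A(x) = (x - 6)^3 = x^3 - 18*x^2 + 108*x - 216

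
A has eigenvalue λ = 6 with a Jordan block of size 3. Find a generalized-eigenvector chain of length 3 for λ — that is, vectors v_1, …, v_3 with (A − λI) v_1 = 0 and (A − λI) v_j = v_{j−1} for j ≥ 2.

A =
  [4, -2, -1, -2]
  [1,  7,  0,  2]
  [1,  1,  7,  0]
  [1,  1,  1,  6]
A Jordan chain for λ = 6 of length 3:
v_1 = (-1, 1, 0, 0)ᵀ
v_2 = (-2, 1, 1, 1)ᵀ
v_3 = (1, 0, 0, 0)ᵀ

Let N = A − (6)·I. We want v_3 with N^3 v_3 = 0 but N^2 v_3 ≠ 0; then v_{j-1} := N · v_j for j = 3, …, 2.

Pick v_3 = (1, 0, 0, 0)ᵀ.
Then v_2 = N · v_3 = (-2, 1, 1, 1)ᵀ.
Then v_1 = N · v_2 = (-1, 1, 0, 0)ᵀ.

Sanity check: (A − (6)·I) v_1 = (0, 0, 0, 0)ᵀ = 0. ✓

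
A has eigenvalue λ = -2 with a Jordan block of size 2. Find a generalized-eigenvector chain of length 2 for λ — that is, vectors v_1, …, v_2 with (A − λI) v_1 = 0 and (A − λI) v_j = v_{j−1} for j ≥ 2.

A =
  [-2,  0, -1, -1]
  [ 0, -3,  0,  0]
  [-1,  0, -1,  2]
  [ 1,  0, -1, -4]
A Jordan chain for λ = -2 of length 2:
v_1 = (-1, 0, 1, -1)ᵀ
v_2 = (0, 0, 1, 0)ᵀ

Let N = A − (-2)·I. We want v_2 with N^2 v_2 = 0 but N^1 v_2 ≠ 0; then v_{j-1} := N · v_j for j = 2, …, 2.

Pick v_2 = (0, 0, 1, 0)ᵀ.
Then v_1 = N · v_2 = (-1, 0, 1, -1)ᵀ.

Sanity check: (A − (-2)·I) v_1 = (0, 0, 0, 0)ᵀ = 0. ✓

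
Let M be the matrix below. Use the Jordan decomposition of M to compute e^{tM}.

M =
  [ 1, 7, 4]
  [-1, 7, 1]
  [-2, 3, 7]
e^{tM} =
  [t^2*exp(5*t)/2 - 4*t*exp(5*t) + exp(5*t), -t^2*exp(5*t) + 7*t*exp(5*t), -t^2*exp(5*t)/2 + 4*t*exp(5*t)]
  [-t*exp(5*t), 2*t*exp(5*t) + exp(5*t), t*exp(5*t)]
  [t^2*exp(5*t)/2 - 2*t*exp(5*t), -t^2*exp(5*t) + 3*t*exp(5*t), -t^2*exp(5*t)/2 + 2*t*exp(5*t) + exp(5*t)]

Strategy: write M = P · J · P⁻¹ where J is a Jordan canonical form, so e^{tM} = P · e^{tJ} · P⁻¹, and e^{tJ} can be computed block-by-block.

M has Jordan form
J =
  [5, 1, 0]
  [0, 5, 1]
  [0, 0, 5]
(up to reordering of blocks).

Per-block formulas:
  For a 3×3 Jordan block J_3(5): exp(t · J_3(5)) = e^(5t)·(I + t·N + (t^2/2)·N^2), where N is the 3×3 nilpotent shift.

After assembling e^{tJ} and conjugating by P, we get:

e^{tM} =
  [t^2*exp(5*t)/2 - 4*t*exp(5*t) + exp(5*t), -t^2*exp(5*t) + 7*t*exp(5*t), -t^2*exp(5*t)/2 + 4*t*exp(5*t)]
  [-t*exp(5*t), 2*t*exp(5*t) + exp(5*t), t*exp(5*t)]
  [t^2*exp(5*t)/2 - 2*t*exp(5*t), -t^2*exp(5*t) + 3*t*exp(5*t), -t^2*exp(5*t)/2 + 2*t*exp(5*t) + exp(5*t)]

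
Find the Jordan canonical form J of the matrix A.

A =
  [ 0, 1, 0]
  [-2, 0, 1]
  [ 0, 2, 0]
J_3(0)

The characteristic polynomial is
  det(x·I − A) = x^3

Eigenvalues and multiplicities (the geometric multiplicity of λ is n − rank(A − λI), which equals the number of Jordan blocks for λ):
  λ = 0: algebraic multiplicity = 3, geometric multiplicity = 1

Determining the block sizes for each eigenvalue:
  λ = 0: one block (gm = 1), so the single block has size am = 3 → block sizes [3]

Assembling the blocks gives a Jordan form
J =
  [0, 1, 0]
  [0, 0, 1]
  [0, 0, 0]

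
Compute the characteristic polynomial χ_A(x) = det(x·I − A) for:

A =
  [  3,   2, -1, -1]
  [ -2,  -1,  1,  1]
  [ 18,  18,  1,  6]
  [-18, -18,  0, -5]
x^4 + 2*x^3 - 12*x^2 + 14*x - 5

Expanding det(x·I − A) (e.g. by cofactor expansion or by noting that A is similar to its Jordan form J, which has the same characteristic polynomial as A) gives
  χ_A(x) = x^4 + 2*x^3 - 12*x^2 + 14*x - 5
which factors as (x - 1)^3*(x + 5). The eigenvalues (with algebraic multiplicities) are λ = -5 with multiplicity 1, λ = 1 with multiplicity 3.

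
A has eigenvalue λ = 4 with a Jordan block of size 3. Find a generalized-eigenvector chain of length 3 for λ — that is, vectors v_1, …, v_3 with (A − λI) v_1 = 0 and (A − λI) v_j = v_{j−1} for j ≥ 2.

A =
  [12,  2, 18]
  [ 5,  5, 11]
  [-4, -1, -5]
A Jordan chain for λ = 4 of length 3:
v_1 = (2, 1, -1)ᵀ
v_2 = (8, 5, -4)ᵀ
v_3 = (1, 0, 0)ᵀ

Let N = A − (4)·I. We want v_3 with N^3 v_3 = 0 but N^2 v_3 ≠ 0; then v_{j-1} := N · v_j for j = 3, …, 2.

Pick v_3 = (1, 0, 0)ᵀ.
Then v_2 = N · v_3 = (8, 5, -4)ᵀ.
Then v_1 = N · v_2 = (2, 1, -1)ᵀ.

Sanity check: (A − (4)·I) v_1 = (0, 0, 0)ᵀ = 0. ✓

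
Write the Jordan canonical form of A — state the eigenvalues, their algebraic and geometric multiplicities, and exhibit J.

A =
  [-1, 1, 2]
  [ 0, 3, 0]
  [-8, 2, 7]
J_2(3) ⊕ J_1(3)

The characteristic polynomial is
  det(x·I − A) = x^3 - 9*x^2 + 27*x - 27 = (x - 3)^3

Eigenvalues and multiplicities (the geometric multiplicity of λ is n − rank(A − λI), which equals the number of Jordan blocks for λ):
  λ = 3: algebraic multiplicity = 3, geometric multiplicity = 2

Determining the block sizes for each eigenvalue:
  λ = 3: 2 blocks summing to 3 forces exactly one block of size 2 and the rest size 1 → block sizes [2, 1]

Assembling the blocks gives a Jordan form
J =
  [3, 1, 0]
  [0, 3, 0]
  [0, 0, 3]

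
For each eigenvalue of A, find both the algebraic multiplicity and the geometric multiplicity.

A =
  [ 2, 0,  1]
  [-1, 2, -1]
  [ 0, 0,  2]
λ = 2: alg = 3, geom = 1

Step 1 — factor the characteristic polynomial to read off the algebraic multiplicities:
  χ_A(x) = (x - 2)^3

Step 2 — compute geometric multiplicities via the rank-nullity identity g(λ) = n − rank(A − λI):
  rank(A − (2)·I) = 2, so dim ker(A − (2)·I) = n − 2 = 1

Summary:
  λ = 2: algebraic multiplicity = 3, geometric multiplicity = 1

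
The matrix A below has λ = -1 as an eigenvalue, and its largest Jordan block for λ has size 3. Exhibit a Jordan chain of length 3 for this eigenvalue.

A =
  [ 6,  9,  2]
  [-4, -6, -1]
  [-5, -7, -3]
A Jordan chain for λ = -1 of length 3:
v_1 = (3, -3, 3)ᵀ
v_2 = (7, -4, -5)ᵀ
v_3 = (1, 0, 0)ᵀ

Let N = A − (-1)·I. We want v_3 with N^3 v_3 = 0 but N^2 v_3 ≠ 0; then v_{j-1} := N · v_j for j = 3, …, 2.

Pick v_3 = (1, 0, 0)ᵀ.
Then v_2 = N · v_3 = (7, -4, -5)ᵀ.
Then v_1 = N · v_2 = (3, -3, 3)ᵀ.

Sanity check: (A − (-1)·I) v_1 = (0, 0, 0)ᵀ = 0. ✓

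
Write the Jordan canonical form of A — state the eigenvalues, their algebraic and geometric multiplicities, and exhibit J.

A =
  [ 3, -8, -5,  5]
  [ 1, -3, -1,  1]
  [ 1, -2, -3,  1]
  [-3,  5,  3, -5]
J_3(-2) ⊕ J_1(-2)

The characteristic polynomial is
  det(x·I − A) = x^4 + 8*x^3 + 24*x^2 + 32*x + 16 = (x + 2)^4

Eigenvalues and multiplicities (the geometric multiplicity of λ is n − rank(A − λI), which equals the number of Jordan blocks for λ):
  λ = -2: algebraic multiplicity = 4, geometric multiplicity = 2

Determining the block sizes for each eigenvalue:
  λ = -2: with am = 4 and gm = 2, the partition is not yet determined (e.g. several partitions of 4 into 2 parts exist). Let N = A − (-2)·I. Computing rank(N^1) = 2, rank(N^2) = 1, rank(N^3) = 0; the number of blocks of size ≥ j is rank(N^{j−1}) − rank(N^j), giving [2, 1, 1]. So we have 1 block(s) of size 3, 1 block(s) of size 1 → block sizes [3, 1]

Assembling the blocks gives a Jordan form
J =
  [-2,  1,  0,  0]
  [ 0, -2,  1,  0]
  [ 0,  0, -2,  0]
  [ 0,  0,  0, -2]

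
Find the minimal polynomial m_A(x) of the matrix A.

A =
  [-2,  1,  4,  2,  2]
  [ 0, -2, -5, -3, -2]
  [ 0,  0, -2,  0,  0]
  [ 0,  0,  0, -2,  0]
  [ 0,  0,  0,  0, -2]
x^3 + 6*x^2 + 12*x + 8

The characteristic polynomial is χ_A(x) = (x + 2)^5, so the eigenvalues are known. The minimal polynomial is
  m_A(x) = Π_λ (x − λ)^{k_λ}
where k_λ is the size of the *largest* Jordan block for λ (equivalently, the smallest k with (A − λI)^k v = 0 for every generalised eigenvector v of λ).

  λ = -2: largest Jordan block has size 3, contributing (x + 2)^3

So m_A(x) = (x + 2)^3 = x^3 + 6*x^2 + 12*x + 8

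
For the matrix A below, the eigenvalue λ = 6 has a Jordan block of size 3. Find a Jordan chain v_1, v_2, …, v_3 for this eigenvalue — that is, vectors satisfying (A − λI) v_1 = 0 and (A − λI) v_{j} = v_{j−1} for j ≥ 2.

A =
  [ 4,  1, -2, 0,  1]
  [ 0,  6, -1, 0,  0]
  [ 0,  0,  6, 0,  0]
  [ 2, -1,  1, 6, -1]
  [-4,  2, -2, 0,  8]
A Jordan chain for λ = 6 of length 3:
v_1 = (1, 0, 0, -1, 2)ᵀ
v_2 = (-2, -1, 0, 1, -2)ᵀ
v_3 = (0, 0, 1, 0, 0)ᵀ

Let N = A − (6)·I. We want v_3 with N^3 v_3 = 0 but N^2 v_3 ≠ 0; then v_{j-1} := N · v_j for j = 3, …, 2.

Pick v_3 = (0, 0, 1, 0, 0)ᵀ.
Then v_2 = N · v_3 = (-2, -1, 0, 1, -2)ᵀ.
Then v_1 = N · v_2 = (1, 0, 0, -1, 2)ᵀ.

Sanity check: (A − (6)·I) v_1 = (0, 0, 0, 0, 0)ᵀ = 0. ✓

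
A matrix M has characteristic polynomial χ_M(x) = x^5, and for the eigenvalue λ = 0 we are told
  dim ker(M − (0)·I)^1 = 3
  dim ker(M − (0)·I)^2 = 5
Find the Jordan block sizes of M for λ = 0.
Block sizes for λ = 0: [2, 2, 1]

From the dimensions of kernels of powers, the number of Jordan blocks of size at least j is d_j − d_{j−1} where d_j = dim ker(N^j) (with d_0 = 0). Computing the differences gives [3, 2].
The number of blocks of size exactly k is (#blocks of size ≥ k) − (#blocks of size ≥ k + 1), so the partition is: 1 block(s) of size 1, 2 block(s) of size 2.
In nonincreasing order the block sizes are [2, 2, 1].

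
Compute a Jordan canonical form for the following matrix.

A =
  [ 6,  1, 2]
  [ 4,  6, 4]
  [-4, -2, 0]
J_2(4) ⊕ J_1(4)

The characteristic polynomial is
  det(x·I − A) = x^3 - 12*x^2 + 48*x - 64 = (x - 4)^3

Eigenvalues and multiplicities (the geometric multiplicity of λ is n − rank(A − λI), which equals the number of Jordan blocks for λ):
  λ = 4: algebraic multiplicity = 3, geometric multiplicity = 2

Determining the block sizes for each eigenvalue:
  λ = 4: 2 blocks summing to 3 forces exactly one block of size 2 and the rest size 1 → block sizes [2, 1]

Assembling the blocks gives a Jordan form
J =
  [4, 1, 0]
  [0, 4, 0]
  [0, 0, 4]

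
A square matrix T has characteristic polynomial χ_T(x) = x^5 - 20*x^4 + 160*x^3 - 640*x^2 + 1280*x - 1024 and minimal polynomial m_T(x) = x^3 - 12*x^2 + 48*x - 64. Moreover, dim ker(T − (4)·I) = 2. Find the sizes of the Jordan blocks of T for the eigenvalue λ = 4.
Block sizes for λ = 4: [3, 2]

Step 1 — from the characteristic polynomial, algebraic multiplicity of λ = 4 is 5. From dim ker(T − (4)·I) = 2, there are exactly 2 Jordan blocks for λ = 4.
Step 2 — from the minimal polynomial, the factor (x − 4)^3 tells us the largest block for λ = 4 has size 3.
Step 3 — with total size 5, 2 blocks, and largest block 3, the block sizes (in nonincreasing order) are [3, 2].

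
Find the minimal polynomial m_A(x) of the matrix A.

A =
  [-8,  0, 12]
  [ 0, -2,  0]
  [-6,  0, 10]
x^2 - 2*x - 8

The characteristic polynomial is χ_A(x) = (x - 4)*(x + 2)^2, so the eigenvalues are known. The minimal polynomial is
  m_A(x) = Π_λ (x − λ)^{k_λ}
where k_λ is the size of the *largest* Jordan block for λ (equivalently, the smallest k with (A − λI)^k v = 0 for every generalised eigenvector v of λ).

  λ = -2: largest Jordan block has size 1, contributing (x + 2)
  λ = 4: largest Jordan block has size 1, contributing (x − 4)

So m_A(x) = (x - 4)*(x + 2) = x^2 - 2*x - 8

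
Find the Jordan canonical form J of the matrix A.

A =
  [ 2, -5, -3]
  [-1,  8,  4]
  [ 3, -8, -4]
J_3(2)

The characteristic polynomial is
  det(x·I − A) = x^3 - 6*x^2 + 12*x - 8 = (x - 2)^3

Eigenvalues and multiplicities (the geometric multiplicity of λ is n − rank(A − λI), which equals the number of Jordan blocks for λ):
  λ = 2: algebraic multiplicity = 3, geometric multiplicity = 1

Determining the block sizes for each eigenvalue:
  λ = 2: one block (gm = 1), so the single block has size am = 3 → block sizes [3]

Assembling the blocks gives a Jordan form
J =
  [2, 1, 0]
  [0, 2, 1]
  [0, 0, 2]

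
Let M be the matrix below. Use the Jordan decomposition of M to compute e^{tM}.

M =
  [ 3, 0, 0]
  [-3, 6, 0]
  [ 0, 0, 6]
e^{tM} =
  [exp(3*t), 0, 0]
  [-exp(6*t) + exp(3*t), exp(6*t), 0]
  [0, 0, exp(6*t)]

Strategy: write M = P · J · P⁻¹ where J is a Jordan canonical form, so e^{tM} = P · e^{tJ} · P⁻¹, and e^{tJ} can be computed block-by-block.

M has Jordan form
J =
  [3, 0, 0]
  [0, 6, 0]
  [0, 0, 6]
(up to reordering of blocks).

Per-block formulas:
  For a 1×1 block at λ = 6: exp(t · [6]) = [e^(6t)].
  For a 1×1 block at λ = 3: exp(t · [3]) = [e^(3t)].

After assembling e^{tJ} and conjugating by P, we get:

e^{tM} =
  [exp(3*t), 0, 0]
  [-exp(6*t) + exp(3*t), exp(6*t), 0]
  [0, 0, exp(6*t)]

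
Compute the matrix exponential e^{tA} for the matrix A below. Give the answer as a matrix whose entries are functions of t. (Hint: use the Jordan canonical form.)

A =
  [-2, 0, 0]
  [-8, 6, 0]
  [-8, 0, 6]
e^{tA} =
  [exp(-2*t), 0, 0]
  [-exp(6*t) + exp(-2*t), exp(6*t), 0]
  [-exp(6*t) + exp(-2*t), 0, exp(6*t)]

Strategy: write A = P · J · P⁻¹ where J is a Jordan canonical form, so e^{tA} = P · e^{tJ} · P⁻¹, and e^{tJ} can be computed block-by-block.

A has Jordan form
J =
  [-2, 0, 0]
  [ 0, 6, 0]
  [ 0, 0, 6]
(up to reordering of blocks).

Per-block formulas:
  For a 1×1 block at λ = 6: exp(t · [6]) = [e^(6t)].
  For a 1×1 block at λ = -2: exp(t · [-2]) = [e^(-2t)].

After assembling e^{tJ} and conjugating by P, we get:

e^{tA} =
  [exp(-2*t), 0, 0]
  [-exp(6*t) + exp(-2*t), exp(6*t), 0]
  [-exp(6*t) + exp(-2*t), 0, exp(6*t)]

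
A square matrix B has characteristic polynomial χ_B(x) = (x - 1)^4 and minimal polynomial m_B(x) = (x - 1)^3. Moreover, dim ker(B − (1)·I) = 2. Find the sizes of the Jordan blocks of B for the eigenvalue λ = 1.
Block sizes for λ = 1: [3, 1]

Step 1 — from the characteristic polynomial, algebraic multiplicity of λ = 1 is 4. From dim ker(B − (1)·I) = 2, there are exactly 2 Jordan blocks for λ = 1.
Step 2 — from the minimal polynomial, the factor (x − 1)^3 tells us the largest block for λ = 1 has size 3.
Step 3 — with total size 4, 2 blocks, and largest block 3, the block sizes (in nonincreasing order) are [3, 1].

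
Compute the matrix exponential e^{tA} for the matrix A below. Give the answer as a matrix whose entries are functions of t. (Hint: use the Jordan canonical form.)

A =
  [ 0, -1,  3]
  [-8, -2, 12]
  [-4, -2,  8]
e^{tA} =
  [-2*t*exp(2*t) + exp(2*t), -t*exp(2*t), 3*t*exp(2*t)]
  [-8*t*exp(2*t), -4*t*exp(2*t) + exp(2*t), 12*t*exp(2*t)]
  [-4*t*exp(2*t), -2*t*exp(2*t), 6*t*exp(2*t) + exp(2*t)]

Strategy: write A = P · J · P⁻¹ where J is a Jordan canonical form, so e^{tA} = P · e^{tJ} · P⁻¹, and e^{tJ} can be computed block-by-block.

A has Jordan form
J =
  [2, 1, 0]
  [0, 2, 0]
  [0, 0, 2]
(up to reordering of blocks).

Per-block formulas:
  For a 2×2 Jordan block J_2(2): exp(t · J_2(2)) = e^(2t)·(I + t·N), where N is the 2×2 nilpotent shift.
  For a 1×1 block at λ = 2: exp(t · [2]) = [e^(2t)].

After assembling e^{tJ} and conjugating by P, we get:

e^{tA} =
  [-2*t*exp(2*t) + exp(2*t), -t*exp(2*t), 3*t*exp(2*t)]
  [-8*t*exp(2*t), -4*t*exp(2*t) + exp(2*t), 12*t*exp(2*t)]
  [-4*t*exp(2*t), -2*t*exp(2*t), 6*t*exp(2*t) + exp(2*t)]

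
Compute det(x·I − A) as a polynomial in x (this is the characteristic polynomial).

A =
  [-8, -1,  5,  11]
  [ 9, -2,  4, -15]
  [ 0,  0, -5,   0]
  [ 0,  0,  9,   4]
x^4 + 11*x^3 + 15*x^2 - 175*x - 500

Expanding det(x·I − A) (e.g. by cofactor expansion or by noting that A is similar to its Jordan form J, which has the same characteristic polynomial as A) gives
  χ_A(x) = x^4 + 11*x^3 + 15*x^2 - 175*x - 500
which factors as (x - 4)*(x + 5)^3. The eigenvalues (with algebraic multiplicities) are λ = -5 with multiplicity 3, λ = 4 with multiplicity 1.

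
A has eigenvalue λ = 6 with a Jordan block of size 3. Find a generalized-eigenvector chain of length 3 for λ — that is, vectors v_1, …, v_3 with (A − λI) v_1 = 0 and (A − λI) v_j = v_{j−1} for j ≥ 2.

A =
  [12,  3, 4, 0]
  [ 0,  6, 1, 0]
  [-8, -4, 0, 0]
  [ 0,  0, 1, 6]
A Jordan chain for λ = 6 of length 3:
v_1 = (4, -8, 0, -8)ᵀ
v_2 = (6, 0, -8, 0)ᵀ
v_3 = (1, 0, 0, 0)ᵀ

Let N = A − (6)·I. We want v_3 with N^3 v_3 = 0 but N^2 v_3 ≠ 0; then v_{j-1} := N · v_j for j = 3, …, 2.

Pick v_3 = (1, 0, 0, 0)ᵀ.
Then v_2 = N · v_3 = (6, 0, -8, 0)ᵀ.
Then v_1 = N · v_2 = (4, -8, 0, -8)ᵀ.

Sanity check: (A − (6)·I) v_1 = (0, 0, 0, 0)ᵀ = 0. ✓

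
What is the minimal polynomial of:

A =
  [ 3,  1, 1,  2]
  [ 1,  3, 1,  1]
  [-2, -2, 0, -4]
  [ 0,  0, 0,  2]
x^3 - 6*x^2 + 12*x - 8

The characteristic polynomial is χ_A(x) = (x - 2)^4, so the eigenvalues are known. The minimal polynomial is
  m_A(x) = Π_λ (x − λ)^{k_λ}
where k_λ is the size of the *largest* Jordan block for λ (equivalently, the smallest k with (A − λI)^k v = 0 for every generalised eigenvector v of λ).

  λ = 2: largest Jordan block has size 3, contributing (x − 2)^3

So m_A(x) = (x - 2)^3 = x^3 - 6*x^2 + 12*x - 8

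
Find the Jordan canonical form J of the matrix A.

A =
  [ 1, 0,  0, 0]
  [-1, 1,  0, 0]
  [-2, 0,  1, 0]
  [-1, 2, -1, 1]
J_2(1) ⊕ J_2(1)

The characteristic polynomial is
  det(x·I − A) = x^4 - 4*x^3 + 6*x^2 - 4*x + 1 = (x - 1)^4

Eigenvalues and multiplicities (the geometric multiplicity of λ is n − rank(A − λI), which equals the number of Jordan blocks for λ):
  λ = 1: algebraic multiplicity = 4, geometric multiplicity = 2

Determining the block sizes for each eigenvalue:
  λ = 1: with am = 4 and gm = 2, the partition is not yet determined (e.g. several partitions of 4 into 2 parts exist). Let N = A − (1)·I. Computing rank(N^1) = 2, rank(N^2) = 0; the number of blocks of size ≥ j is rank(N^{j−1}) − rank(N^j), giving [2, 2]. So we have 2 block(s) of size 2 → block sizes [2, 2]

Assembling the blocks gives a Jordan form
J =
  [1, 1, 0, 0]
  [0, 1, 0, 0]
  [0, 0, 1, 1]
  [0, 0, 0, 1]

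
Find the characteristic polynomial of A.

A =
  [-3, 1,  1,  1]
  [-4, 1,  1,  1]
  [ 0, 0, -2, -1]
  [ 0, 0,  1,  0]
x^4 + 4*x^3 + 6*x^2 + 4*x + 1

Expanding det(x·I − A) (e.g. by cofactor expansion or by noting that A is similar to its Jordan form J, which has the same characteristic polynomial as A) gives
  χ_A(x) = x^4 + 4*x^3 + 6*x^2 + 4*x + 1
which factors as (x + 1)^4. The eigenvalues (with algebraic multiplicities) are λ = -1 with multiplicity 4.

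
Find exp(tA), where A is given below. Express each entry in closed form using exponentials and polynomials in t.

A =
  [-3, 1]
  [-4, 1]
e^{tA} =
  [-2*t*exp(-t) + exp(-t), t*exp(-t)]
  [-4*t*exp(-t), 2*t*exp(-t) + exp(-t)]

Strategy: write A = P · J · P⁻¹ where J is a Jordan canonical form, so e^{tA} = P · e^{tJ} · P⁻¹, and e^{tJ} can be computed block-by-block.

A has Jordan form
J =
  [-1,  1]
  [ 0, -1]
(up to reordering of blocks).

Per-block formulas:
  For a 2×2 Jordan block J_2(-1): exp(t · J_2(-1)) = e^(-1t)·(I + t·N), where N is the 2×2 nilpotent shift.

After assembling e^{tJ} and conjugating by P, we get:

e^{tA} =
  [-2*t*exp(-t) + exp(-t), t*exp(-t)]
  [-4*t*exp(-t), 2*t*exp(-t) + exp(-t)]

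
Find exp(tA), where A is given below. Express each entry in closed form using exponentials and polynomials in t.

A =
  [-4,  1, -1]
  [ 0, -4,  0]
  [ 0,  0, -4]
e^{tA} =
  [exp(-4*t), t*exp(-4*t), -t*exp(-4*t)]
  [0, exp(-4*t), 0]
  [0, 0, exp(-4*t)]

Strategy: write A = P · J · P⁻¹ where J is a Jordan canonical form, so e^{tA} = P · e^{tJ} · P⁻¹, and e^{tJ} can be computed block-by-block.

A has Jordan form
J =
  [-4,  1,  0]
  [ 0, -4,  0]
  [ 0,  0, -4]
(up to reordering of blocks).

Per-block formulas:
  For a 2×2 Jordan block J_2(-4): exp(t · J_2(-4)) = e^(-4t)·(I + t·N), where N is the 2×2 nilpotent shift.
  For a 1×1 block at λ = -4: exp(t · [-4]) = [e^(-4t)].

After assembling e^{tJ} and conjugating by P, we get:

e^{tA} =
  [exp(-4*t), t*exp(-4*t), -t*exp(-4*t)]
  [0, exp(-4*t), 0]
  [0, 0, exp(-4*t)]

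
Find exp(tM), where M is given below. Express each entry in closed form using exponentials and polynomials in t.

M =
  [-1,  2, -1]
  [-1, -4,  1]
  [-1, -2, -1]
e^{tM} =
  [t*exp(-2*t) + exp(-2*t), 2*t*exp(-2*t), -t*exp(-2*t)]
  [-t*exp(-2*t), -2*t*exp(-2*t) + exp(-2*t), t*exp(-2*t)]
  [-t*exp(-2*t), -2*t*exp(-2*t), t*exp(-2*t) + exp(-2*t)]

Strategy: write M = P · J · P⁻¹ where J is a Jordan canonical form, so e^{tM} = P · e^{tJ} · P⁻¹, and e^{tJ} can be computed block-by-block.

M has Jordan form
J =
  [-2,  1,  0]
  [ 0, -2,  0]
  [ 0,  0, -2]
(up to reordering of blocks).

Per-block formulas:
  For a 1×1 block at λ = -2: exp(t · [-2]) = [e^(-2t)].
  For a 2×2 Jordan block J_2(-2): exp(t · J_2(-2)) = e^(-2t)·(I + t·N), where N is the 2×2 nilpotent shift.

After assembling e^{tJ} and conjugating by P, we get:

e^{tM} =
  [t*exp(-2*t) + exp(-2*t), 2*t*exp(-2*t), -t*exp(-2*t)]
  [-t*exp(-2*t), -2*t*exp(-2*t) + exp(-2*t), t*exp(-2*t)]
  [-t*exp(-2*t), -2*t*exp(-2*t), t*exp(-2*t) + exp(-2*t)]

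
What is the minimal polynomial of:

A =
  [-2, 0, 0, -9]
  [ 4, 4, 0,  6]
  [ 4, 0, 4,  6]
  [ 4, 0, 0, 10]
x^2 - 8*x + 16

The characteristic polynomial is χ_A(x) = (x - 4)^4, so the eigenvalues are known. The minimal polynomial is
  m_A(x) = Π_λ (x − λ)^{k_λ}
where k_λ is the size of the *largest* Jordan block for λ (equivalently, the smallest k with (A − λI)^k v = 0 for every generalised eigenvector v of λ).

  λ = 4: largest Jordan block has size 2, contributing (x − 4)^2

So m_A(x) = (x - 4)^2 = x^2 - 8*x + 16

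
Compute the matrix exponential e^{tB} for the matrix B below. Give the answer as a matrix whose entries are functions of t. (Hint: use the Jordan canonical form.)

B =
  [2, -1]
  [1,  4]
e^{tB} =
  [-t*exp(3*t) + exp(3*t), -t*exp(3*t)]
  [t*exp(3*t), t*exp(3*t) + exp(3*t)]

Strategy: write B = P · J · P⁻¹ where J is a Jordan canonical form, so e^{tB} = P · e^{tJ} · P⁻¹, and e^{tJ} can be computed block-by-block.

B has Jordan form
J =
  [3, 1]
  [0, 3]
(up to reordering of blocks).

Per-block formulas:
  For a 2×2 Jordan block J_2(3): exp(t · J_2(3)) = e^(3t)·(I + t·N), where N is the 2×2 nilpotent shift.

After assembling e^{tJ} and conjugating by P, we get:

e^{tB} =
  [-t*exp(3*t) + exp(3*t), -t*exp(3*t)]
  [t*exp(3*t), t*exp(3*t) + exp(3*t)]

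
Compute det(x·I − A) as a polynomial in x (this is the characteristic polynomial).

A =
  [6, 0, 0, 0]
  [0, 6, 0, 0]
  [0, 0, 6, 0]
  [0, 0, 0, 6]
x^4 - 24*x^3 + 216*x^2 - 864*x + 1296

Expanding det(x·I − A) (e.g. by cofactor expansion or by noting that A is similar to its Jordan form J, which has the same characteristic polynomial as A) gives
  χ_A(x) = x^4 - 24*x^3 + 216*x^2 - 864*x + 1296
which factors as (x - 6)^4. The eigenvalues (with algebraic multiplicities) are λ = 6 with multiplicity 4.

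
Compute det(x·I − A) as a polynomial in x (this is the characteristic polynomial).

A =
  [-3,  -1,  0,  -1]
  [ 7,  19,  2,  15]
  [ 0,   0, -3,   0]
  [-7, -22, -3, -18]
x^4 + 5*x^3 - 9*x^2 - 81*x - 108

Expanding det(x·I − A) (e.g. by cofactor expansion or by noting that A is similar to its Jordan form J, which has the same characteristic polynomial as A) gives
  χ_A(x) = x^4 + 5*x^3 - 9*x^2 - 81*x - 108
which factors as (x - 4)*(x + 3)^3. The eigenvalues (with algebraic multiplicities) are λ = -3 with multiplicity 3, λ = 4 with multiplicity 1.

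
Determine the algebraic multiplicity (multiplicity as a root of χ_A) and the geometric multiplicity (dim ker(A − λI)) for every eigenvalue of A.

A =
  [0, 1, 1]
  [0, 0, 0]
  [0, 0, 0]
λ = 0: alg = 3, geom = 2

Step 1 — factor the characteristic polynomial to read off the algebraic multiplicities:
  χ_A(x) = x^3

Step 2 — compute geometric multiplicities via the rank-nullity identity g(λ) = n − rank(A − λI):
  rank(A − (0)·I) = 1, so dim ker(A − (0)·I) = n − 1 = 2

Summary:
  λ = 0: algebraic multiplicity = 3, geometric multiplicity = 2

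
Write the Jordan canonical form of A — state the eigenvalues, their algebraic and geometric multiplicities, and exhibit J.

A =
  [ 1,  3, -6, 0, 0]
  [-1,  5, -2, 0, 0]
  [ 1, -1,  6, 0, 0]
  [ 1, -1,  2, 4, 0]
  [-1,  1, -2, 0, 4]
J_2(4) ⊕ J_1(4) ⊕ J_1(4) ⊕ J_1(4)

The characteristic polynomial is
  det(x·I − A) = x^5 - 20*x^4 + 160*x^3 - 640*x^2 + 1280*x - 1024 = (x - 4)^5

Eigenvalues and multiplicities (the geometric multiplicity of λ is n − rank(A − λI), which equals the number of Jordan blocks for λ):
  λ = 4: algebraic multiplicity = 5, geometric multiplicity = 4

Determining the block sizes for each eigenvalue:
  λ = 4: 4 blocks summing to 5 forces exactly one block of size 2 and the rest size 1 → block sizes [2, 1, 1, 1]

Assembling the blocks gives a Jordan form
J =
  [4, 1, 0, 0, 0]
  [0, 4, 0, 0, 0]
  [0, 0, 4, 0, 0]
  [0, 0, 0, 4, 0]
  [0, 0, 0, 0, 4]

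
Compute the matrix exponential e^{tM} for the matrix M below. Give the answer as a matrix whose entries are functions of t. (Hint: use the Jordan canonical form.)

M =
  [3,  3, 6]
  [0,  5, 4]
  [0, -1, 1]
e^{tM} =
  [exp(3*t), 3*t*exp(3*t), 6*t*exp(3*t)]
  [0, 2*t*exp(3*t) + exp(3*t), 4*t*exp(3*t)]
  [0, -t*exp(3*t), -2*t*exp(3*t) + exp(3*t)]

Strategy: write M = P · J · P⁻¹ where J is a Jordan canonical form, so e^{tM} = P · e^{tJ} · P⁻¹, and e^{tJ} can be computed block-by-block.

M has Jordan form
J =
  [3, 1, 0]
  [0, 3, 0]
  [0, 0, 3]
(up to reordering of blocks).

Per-block formulas:
  For a 1×1 block at λ = 3: exp(t · [3]) = [e^(3t)].
  For a 2×2 Jordan block J_2(3): exp(t · J_2(3)) = e^(3t)·(I + t·N), where N is the 2×2 nilpotent shift.

After assembling e^{tJ} and conjugating by P, we get:

e^{tM} =
  [exp(3*t), 3*t*exp(3*t), 6*t*exp(3*t)]
  [0, 2*t*exp(3*t) + exp(3*t), 4*t*exp(3*t)]
  [0, -t*exp(3*t), -2*t*exp(3*t) + exp(3*t)]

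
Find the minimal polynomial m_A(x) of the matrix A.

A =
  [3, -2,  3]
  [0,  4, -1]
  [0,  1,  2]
x^3 - 9*x^2 + 27*x - 27

The characteristic polynomial is χ_A(x) = (x - 3)^3, so the eigenvalues are known. The minimal polynomial is
  m_A(x) = Π_λ (x − λ)^{k_λ}
where k_λ is the size of the *largest* Jordan block for λ (equivalently, the smallest k with (A − λI)^k v = 0 for every generalised eigenvector v of λ).

  λ = 3: largest Jordan block has size 3, contributing (x − 3)^3

So m_A(x) = (x - 3)^3 = x^3 - 9*x^2 + 27*x - 27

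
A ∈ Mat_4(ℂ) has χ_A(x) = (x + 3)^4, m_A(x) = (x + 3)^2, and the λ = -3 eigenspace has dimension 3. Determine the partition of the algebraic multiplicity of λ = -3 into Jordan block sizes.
Block sizes for λ = -3: [2, 1, 1]

Step 1 — from the characteristic polynomial, algebraic multiplicity of λ = -3 is 4. From dim ker(A − (-3)·I) = 3, there are exactly 3 Jordan blocks for λ = -3.
Step 2 — from the minimal polynomial, the factor (x + 3)^2 tells us the largest block for λ = -3 has size 2.
Step 3 — with total size 4, 3 blocks, and largest block 2, the block sizes (in nonincreasing order) are [2, 1, 1].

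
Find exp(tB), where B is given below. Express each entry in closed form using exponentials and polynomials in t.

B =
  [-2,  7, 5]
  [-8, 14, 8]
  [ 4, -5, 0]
e^{tB} =
  [-6*t*exp(4*t) + exp(4*t), 3*t^2*exp(4*t)/2 + 7*t*exp(4*t), 3*t^2*exp(4*t) + 5*t*exp(4*t)]
  [-8*t*exp(4*t), 2*t^2*exp(4*t) + 10*t*exp(4*t) + exp(4*t), 4*t^2*exp(4*t) + 8*t*exp(4*t)]
  [4*t*exp(4*t), -t^2*exp(4*t) - 5*t*exp(4*t), -2*t^2*exp(4*t) - 4*t*exp(4*t) + exp(4*t)]

Strategy: write B = P · J · P⁻¹ where J is a Jordan canonical form, so e^{tB} = P · e^{tJ} · P⁻¹, and e^{tJ} can be computed block-by-block.

B has Jordan form
J =
  [4, 1, 0]
  [0, 4, 1]
  [0, 0, 4]
(up to reordering of blocks).

Per-block formulas:
  For a 3×3 Jordan block J_3(4): exp(t · J_3(4)) = e^(4t)·(I + t·N + (t^2/2)·N^2), where N is the 3×3 nilpotent shift.

After assembling e^{tJ} and conjugating by P, we get:

e^{tB} =
  [-6*t*exp(4*t) + exp(4*t), 3*t^2*exp(4*t)/2 + 7*t*exp(4*t), 3*t^2*exp(4*t) + 5*t*exp(4*t)]
  [-8*t*exp(4*t), 2*t^2*exp(4*t) + 10*t*exp(4*t) + exp(4*t), 4*t^2*exp(4*t) + 8*t*exp(4*t)]
  [4*t*exp(4*t), -t^2*exp(4*t) - 5*t*exp(4*t), -2*t^2*exp(4*t) - 4*t*exp(4*t) + exp(4*t)]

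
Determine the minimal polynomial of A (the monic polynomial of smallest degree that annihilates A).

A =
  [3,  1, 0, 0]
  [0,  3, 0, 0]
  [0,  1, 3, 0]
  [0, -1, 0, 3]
x^2 - 6*x + 9

The characteristic polynomial is χ_A(x) = (x - 3)^4, so the eigenvalues are known. The minimal polynomial is
  m_A(x) = Π_λ (x − λ)^{k_λ}
where k_λ is the size of the *largest* Jordan block for λ (equivalently, the smallest k with (A − λI)^k v = 0 for every generalised eigenvector v of λ).

  λ = 3: largest Jordan block has size 2, contributing (x − 3)^2

So m_A(x) = (x - 3)^2 = x^2 - 6*x + 9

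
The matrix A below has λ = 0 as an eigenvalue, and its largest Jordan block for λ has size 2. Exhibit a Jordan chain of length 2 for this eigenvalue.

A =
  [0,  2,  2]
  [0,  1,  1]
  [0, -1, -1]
A Jordan chain for λ = 0 of length 2:
v_1 = (2, 1, -1)ᵀ
v_2 = (0, 1, 0)ᵀ

Let N = A − (0)·I. We want v_2 with N^2 v_2 = 0 but N^1 v_2 ≠ 0; then v_{j-1} := N · v_j for j = 2, …, 2.

Pick v_2 = (0, 1, 0)ᵀ.
Then v_1 = N · v_2 = (2, 1, -1)ᵀ.

Sanity check: (A − (0)·I) v_1 = (0, 0, 0)ᵀ = 0. ✓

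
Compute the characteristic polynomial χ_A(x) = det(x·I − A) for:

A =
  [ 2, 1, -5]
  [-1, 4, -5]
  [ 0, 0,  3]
x^3 - 9*x^2 + 27*x - 27

Expanding det(x·I − A) (e.g. by cofactor expansion or by noting that A is similar to its Jordan form J, which has the same characteristic polynomial as A) gives
  χ_A(x) = x^3 - 9*x^2 + 27*x - 27
which factors as (x - 3)^3. The eigenvalues (with algebraic multiplicities) are λ = 3 with multiplicity 3.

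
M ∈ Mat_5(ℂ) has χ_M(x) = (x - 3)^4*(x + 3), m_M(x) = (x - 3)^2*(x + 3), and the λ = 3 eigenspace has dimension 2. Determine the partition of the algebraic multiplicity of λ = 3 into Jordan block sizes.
Block sizes for λ = 3: [2, 2]

Step 1 — from the characteristic polynomial, algebraic multiplicity of λ = 3 is 4. From dim ker(M − (3)·I) = 2, there are exactly 2 Jordan blocks for λ = 3.
Step 2 — from the minimal polynomial, the factor (x − 3)^2 tells us the largest block for λ = 3 has size 2.
Step 3 — with total size 4, 2 blocks, and largest block 2, the block sizes (in nonincreasing order) are [2, 2].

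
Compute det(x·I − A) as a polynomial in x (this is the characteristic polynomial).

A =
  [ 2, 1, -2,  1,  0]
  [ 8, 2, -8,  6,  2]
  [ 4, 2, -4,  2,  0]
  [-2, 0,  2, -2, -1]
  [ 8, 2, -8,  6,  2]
x^5

Expanding det(x·I − A) (e.g. by cofactor expansion or by noting that A is similar to its Jordan form J, which has the same characteristic polynomial as A) gives
  χ_A(x) = x^5
which factors as x^5. The eigenvalues (with algebraic multiplicities) are λ = 0 with multiplicity 5.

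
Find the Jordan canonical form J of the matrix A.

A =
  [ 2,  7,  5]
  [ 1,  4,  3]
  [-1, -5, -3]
J_3(1)

The characteristic polynomial is
  det(x·I − A) = x^3 - 3*x^2 + 3*x - 1 = (x - 1)^3

Eigenvalues and multiplicities (the geometric multiplicity of λ is n − rank(A − λI), which equals the number of Jordan blocks for λ):
  λ = 1: algebraic multiplicity = 3, geometric multiplicity = 1

Determining the block sizes for each eigenvalue:
  λ = 1: one block (gm = 1), so the single block has size am = 3 → block sizes [3]

Assembling the blocks gives a Jordan form
J =
  [1, 1, 0]
  [0, 1, 1]
  [0, 0, 1]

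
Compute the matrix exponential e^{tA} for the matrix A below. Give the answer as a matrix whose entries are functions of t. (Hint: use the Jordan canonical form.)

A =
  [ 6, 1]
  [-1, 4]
e^{tA} =
  [t*exp(5*t) + exp(5*t), t*exp(5*t)]
  [-t*exp(5*t), -t*exp(5*t) + exp(5*t)]

Strategy: write A = P · J · P⁻¹ where J is a Jordan canonical form, so e^{tA} = P · e^{tJ} · P⁻¹, and e^{tJ} can be computed block-by-block.

A has Jordan form
J =
  [5, 1]
  [0, 5]
(up to reordering of blocks).

Per-block formulas:
  For a 2×2 Jordan block J_2(5): exp(t · J_2(5)) = e^(5t)·(I + t·N), where N is the 2×2 nilpotent shift.

After assembling e^{tJ} and conjugating by P, we get:

e^{tA} =
  [t*exp(5*t) + exp(5*t), t*exp(5*t)]
  [-t*exp(5*t), -t*exp(5*t) + exp(5*t)]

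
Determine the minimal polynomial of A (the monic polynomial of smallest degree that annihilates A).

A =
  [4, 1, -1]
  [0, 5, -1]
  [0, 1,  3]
x^2 - 8*x + 16

The characteristic polynomial is χ_A(x) = (x - 4)^3, so the eigenvalues are known. The minimal polynomial is
  m_A(x) = Π_λ (x − λ)^{k_λ}
where k_λ is the size of the *largest* Jordan block for λ (equivalently, the smallest k with (A − λI)^k v = 0 for every generalised eigenvector v of λ).

  λ = 4: largest Jordan block has size 2, contributing (x − 4)^2

So m_A(x) = (x - 4)^2 = x^2 - 8*x + 16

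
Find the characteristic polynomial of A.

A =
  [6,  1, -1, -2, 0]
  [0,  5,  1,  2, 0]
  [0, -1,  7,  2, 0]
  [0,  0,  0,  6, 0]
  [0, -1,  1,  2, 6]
x^5 - 30*x^4 + 360*x^3 - 2160*x^2 + 6480*x - 7776

Expanding det(x·I − A) (e.g. by cofactor expansion or by noting that A is similar to its Jordan form J, which has the same characteristic polynomial as A) gives
  χ_A(x) = x^5 - 30*x^4 + 360*x^3 - 2160*x^2 + 6480*x - 7776
which factors as (x - 6)^5. The eigenvalues (with algebraic multiplicities) are λ = 6 with multiplicity 5.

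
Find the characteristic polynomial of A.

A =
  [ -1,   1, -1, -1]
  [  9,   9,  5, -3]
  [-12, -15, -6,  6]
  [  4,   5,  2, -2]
x^4

Expanding det(x·I − A) (e.g. by cofactor expansion or by noting that A is similar to its Jordan form J, which has the same characteristic polynomial as A) gives
  χ_A(x) = x^4
which factors as x^4. The eigenvalues (with algebraic multiplicities) are λ = 0 with multiplicity 4.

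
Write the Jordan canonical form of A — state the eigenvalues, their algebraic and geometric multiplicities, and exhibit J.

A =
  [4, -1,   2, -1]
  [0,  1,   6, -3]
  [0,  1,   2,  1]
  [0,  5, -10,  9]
J_2(4) ⊕ J_1(4) ⊕ J_1(4)

The characteristic polynomial is
  det(x·I − A) = x^4 - 16*x^3 + 96*x^2 - 256*x + 256 = (x - 4)^4

Eigenvalues and multiplicities (the geometric multiplicity of λ is n − rank(A − λI), which equals the number of Jordan blocks for λ):
  λ = 4: algebraic multiplicity = 4, geometric multiplicity = 3

Determining the block sizes for each eigenvalue:
  λ = 4: 3 blocks summing to 4 forces exactly one block of size 2 and the rest size 1 → block sizes [2, 1, 1]

Assembling the blocks gives a Jordan form
J =
  [4, 1, 0, 0]
  [0, 4, 0, 0]
  [0, 0, 4, 0]
  [0, 0, 0, 4]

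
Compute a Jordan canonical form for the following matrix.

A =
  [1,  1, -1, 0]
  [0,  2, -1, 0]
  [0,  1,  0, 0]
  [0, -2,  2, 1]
J_2(1) ⊕ J_1(1) ⊕ J_1(1)

The characteristic polynomial is
  det(x·I − A) = x^4 - 4*x^3 + 6*x^2 - 4*x + 1 = (x - 1)^4

Eigenvalues and multiplicities (the geometric multiplicity of λ is n − rank(A − λI), which equals the number of Jordan blocks for λ):
  λ = 1: algebraic multiplicity = 4, geometric multiplicity = 3

Determining the block sizes for each eigenvalue:
  λ = 1: 3 blocks summing to 4 forces exactly one block of size 2 and the rest size 1 → block sizes [2, 1, 1]

Assembling the blocks gives a Jordan form
J =
  [1, 1, 0, 0]
  [0, 1, 0, 0]
  [0, 0, 1, 0]
  [0, 0, 0, 1]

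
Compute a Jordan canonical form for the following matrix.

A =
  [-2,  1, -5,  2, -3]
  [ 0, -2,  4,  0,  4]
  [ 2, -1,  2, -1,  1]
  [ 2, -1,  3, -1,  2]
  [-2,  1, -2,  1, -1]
J_2(-2) ⊕ J_3(0)

The characteristic polynomial is
  det(x·I − A) = x^5 + 4*x^4 + 4*x^3 = x^3*(x + 2)^2

Eigenvalues and multiplicities (the geometric multiplicity of λ is n − rank(A − λI), which equals the number of Jordan blocks for λ):
  λ = -2: algebraic multiplicity = 2, geometric multiplicity = 1
  λ = 0: algebraic multiplicity = 3, geometric multiplicity = 1

Determining the block sizes for each eigenvalue:
  λ = -2: one block (gm = 1), so the single block has size am = 2 → block sizes [2]
  λ = 0: one block (gm = 1), so the single block has size am = 3 → block sizes [3]

Assembling the blocks gives a Jordan form
J =
  [-2,  1, 0, 0, 0]
  [ 0, -2, 0, 0, 0]
  [ 0,  0, 0, 1, 0]
  [ 0,  0, 0, 0, 1]
  [ 0,  0, 0, 0, 0]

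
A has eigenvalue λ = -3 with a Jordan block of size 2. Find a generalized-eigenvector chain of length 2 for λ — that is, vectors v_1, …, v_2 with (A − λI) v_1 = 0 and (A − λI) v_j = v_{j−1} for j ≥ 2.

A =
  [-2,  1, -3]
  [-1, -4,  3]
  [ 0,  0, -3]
A Jordan chain for λ = -3 of length 2:
v_1 = (1, -1, 0)ᵀ
v_2 = (1, 0, 0)ᵀ

Let N = A − (-3)·I. We want v_2 with N^2 v_2 = 0 but N^1 v_2 ≠ 0; then v_{j-1} := N · v_j for j = 2, …, 2.

Pick v_2 = (1, 0, 0)ᵀ.
Then v_1 = N · v_2 = (1, -1, 0)ᵀ.

Sanity check: (A − (-3)·I) v_1 = (0, 0, 0)ᵀ = 0. ✓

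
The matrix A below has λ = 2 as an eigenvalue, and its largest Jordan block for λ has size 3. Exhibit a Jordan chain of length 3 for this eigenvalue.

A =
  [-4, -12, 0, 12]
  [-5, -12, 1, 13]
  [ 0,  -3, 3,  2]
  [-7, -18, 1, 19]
A Jordan chain for λ = 2 of length 3:
v_1 = (0, -1, -1, -1)ᵀ
v_2 = (0, 4, 3, 4)ᵀ
v_3 = (2, -1, 0, 0)ᵀ

Let N = A − (2)·I. We want v_3 with N^3 v_3 = 0 but N^2 v_3 ≠ 0; then v_{j-1} := N · v_j for j = 3, …, 2.

Pick v_3 = (2, -1, 0, 0)ᵀ.
Then v_2 = N · v_3 = (0, 4, 3, 4)ᵀ.
Then v_1 = N · v_2 = (0, -1, -1, -1)ᵀ.

Sanity check: (A − (2)·I) v_1 = (0, 0, 0, 0)ᵀ = 0. ✓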